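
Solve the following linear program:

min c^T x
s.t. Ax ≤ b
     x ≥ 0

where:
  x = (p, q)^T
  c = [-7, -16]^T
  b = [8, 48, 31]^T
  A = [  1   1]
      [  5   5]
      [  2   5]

Evaluate the objective at each vertex of the feasible region:
  z(0, 0) = 0
  z(8, 0) = -56
  z(3, 5) = -101  ←
  z(0, 6.2) = -99.2
The minimum is at p = 3, q = 5.

p = 3, q = 5, z = -101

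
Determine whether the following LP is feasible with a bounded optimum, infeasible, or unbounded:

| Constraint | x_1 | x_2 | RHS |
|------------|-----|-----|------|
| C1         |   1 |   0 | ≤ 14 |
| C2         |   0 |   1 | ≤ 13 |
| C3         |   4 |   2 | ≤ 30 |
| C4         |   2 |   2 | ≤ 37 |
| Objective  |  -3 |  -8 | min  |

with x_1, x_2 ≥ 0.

Feasible with a bounded optimal solution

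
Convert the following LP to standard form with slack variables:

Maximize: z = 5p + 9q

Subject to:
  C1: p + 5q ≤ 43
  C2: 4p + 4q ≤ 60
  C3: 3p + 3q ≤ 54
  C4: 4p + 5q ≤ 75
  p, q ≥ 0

max z = 5p + 9q

s.t.
  p + 5q + s1 = 43
  4p + 4q + s2 = 60
  3p + 3q + s3 = 54
  4p + 5q + s4 = 75
  p, q, s1, s2, s3, s4 ≥ 0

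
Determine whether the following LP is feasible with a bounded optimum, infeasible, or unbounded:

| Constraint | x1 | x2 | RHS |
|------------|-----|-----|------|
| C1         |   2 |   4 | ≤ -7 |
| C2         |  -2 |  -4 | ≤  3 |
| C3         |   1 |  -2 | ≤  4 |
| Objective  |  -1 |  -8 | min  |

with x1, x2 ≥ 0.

Infeasible (no feasible solution exists)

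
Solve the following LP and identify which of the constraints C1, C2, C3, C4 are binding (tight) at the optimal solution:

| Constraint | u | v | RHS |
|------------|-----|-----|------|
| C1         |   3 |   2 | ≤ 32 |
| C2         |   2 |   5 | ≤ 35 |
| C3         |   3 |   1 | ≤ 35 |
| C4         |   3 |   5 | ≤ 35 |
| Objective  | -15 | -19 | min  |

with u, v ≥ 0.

At u = 10, v = 1, compute slack b - a·x for each constraint:
  C1: 32 − 32 = 0  (binding)
  C2: 35 − 25 = 10  (slack)
  C3: 35 − 31 = 4  (slack)
  C4: 35 − 35 = 0  (binding)

Optimal: u = 10, v = 1
Binding: C1, C4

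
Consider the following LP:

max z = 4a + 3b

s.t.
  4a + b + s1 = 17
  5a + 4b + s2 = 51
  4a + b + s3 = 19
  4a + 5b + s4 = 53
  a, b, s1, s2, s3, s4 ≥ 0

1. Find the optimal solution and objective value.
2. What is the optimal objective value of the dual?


1. a = 2, b = 9, z = 35
2. 35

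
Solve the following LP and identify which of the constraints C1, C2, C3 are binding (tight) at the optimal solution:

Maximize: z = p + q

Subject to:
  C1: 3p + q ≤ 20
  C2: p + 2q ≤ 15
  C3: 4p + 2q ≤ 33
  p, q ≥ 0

At p = 5, q = 5, compute slack b - a·x for each constraint:
  C1: 20 − 20 = 0  (binding)
  C2: 15 − 15 = 0  (binding)
  C3: 33 − 30 = 3  (slack)

Optimal: p = 5, q = 5
Binding: C1, C2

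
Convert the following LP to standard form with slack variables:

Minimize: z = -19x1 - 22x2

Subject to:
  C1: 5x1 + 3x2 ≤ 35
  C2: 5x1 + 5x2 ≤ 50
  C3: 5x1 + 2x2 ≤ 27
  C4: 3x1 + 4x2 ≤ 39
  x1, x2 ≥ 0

min z = -19x1 - 22x2

s.t.
  5x1 + 3x2 + s1 = 35
  5x1 + 5x2 + s2 = 50
  5x1 + 2x2 + s3 = 27
  3x1 + 4x2 + s4 = 39
  x1, x2, s1, s2, s3, s4 ≥ 0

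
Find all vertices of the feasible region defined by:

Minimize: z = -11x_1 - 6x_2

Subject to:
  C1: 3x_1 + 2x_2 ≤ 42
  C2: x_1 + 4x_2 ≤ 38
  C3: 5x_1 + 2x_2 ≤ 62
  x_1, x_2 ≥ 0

(0, 0), (12.4, 0), (10, 6), (9.2, 7.2), (0, 9.5)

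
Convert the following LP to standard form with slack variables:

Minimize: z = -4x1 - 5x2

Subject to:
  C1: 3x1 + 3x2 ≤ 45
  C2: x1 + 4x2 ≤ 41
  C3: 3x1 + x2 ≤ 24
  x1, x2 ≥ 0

min z = -4x1 - 5x2

s.t.
  3x1 + 3x2 + s1 = 45
  x1 + 4x2 + s2 = 41
  3x1 + x2 + s3 = 24
  x1, x2, s1, s2, s3 ≥ 0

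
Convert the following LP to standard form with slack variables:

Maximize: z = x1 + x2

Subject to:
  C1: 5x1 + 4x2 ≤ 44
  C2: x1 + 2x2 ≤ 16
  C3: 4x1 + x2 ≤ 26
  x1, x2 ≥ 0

max z = x1 + x2

s.t.
  5x1 + 4x2 + s1 = 44
  x1 + 2x2 + s2 = 16
  4x1 + x2 + s3 = 26
  x1, x2, s1, s2, s3 ≥ 0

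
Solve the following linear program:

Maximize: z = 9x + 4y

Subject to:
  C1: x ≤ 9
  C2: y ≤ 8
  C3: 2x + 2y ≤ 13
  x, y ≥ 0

Evaluate the objective at each vertex of the feasible region:
  z(0, 0) = 0
  z(6.5, 0) = 58.5  ←
  z(0, 6.5) = 26
The maximum is at x = 6.5, y = 0.

x = 6.5, y = 0, z = 58.5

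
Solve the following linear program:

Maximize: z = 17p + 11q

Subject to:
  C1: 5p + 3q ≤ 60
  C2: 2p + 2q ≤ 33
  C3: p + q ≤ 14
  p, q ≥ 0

Evaluate the objective at each vertex of the feasible region:
  z(0, 0) = 0
  z(12, 0) = 204
  z(9, 5) = 208  ←
  z(0, 14) = 154
The maximum is at p = 9, q = 5.

p = 9, q = 5, z = 208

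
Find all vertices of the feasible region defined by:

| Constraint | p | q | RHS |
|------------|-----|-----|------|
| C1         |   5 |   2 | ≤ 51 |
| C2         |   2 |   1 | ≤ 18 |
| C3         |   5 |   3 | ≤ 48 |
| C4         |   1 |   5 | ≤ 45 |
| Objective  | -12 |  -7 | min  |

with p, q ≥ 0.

(0, 0), (9, 0), (6, 6), (4.773, 8.045), (0, 9)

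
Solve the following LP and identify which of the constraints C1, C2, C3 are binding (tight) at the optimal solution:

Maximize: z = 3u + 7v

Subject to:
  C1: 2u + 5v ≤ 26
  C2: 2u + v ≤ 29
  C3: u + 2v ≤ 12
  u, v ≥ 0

At u = 8, v = 2, compute slack b - a·x for each constraint:
  C1: 26 − 26 = 0  (binding)
  C2: 29 − 18 = 11  (slack)
  C3: 12 − 12 = 0  (binding)

Optimal: u = 8, v = 2
Binding: C1, C3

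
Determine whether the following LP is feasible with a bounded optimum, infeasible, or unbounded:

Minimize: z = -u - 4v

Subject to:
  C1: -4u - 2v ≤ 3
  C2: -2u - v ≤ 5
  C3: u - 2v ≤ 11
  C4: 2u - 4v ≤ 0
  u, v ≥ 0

Unbounded (objective can decrease without bound)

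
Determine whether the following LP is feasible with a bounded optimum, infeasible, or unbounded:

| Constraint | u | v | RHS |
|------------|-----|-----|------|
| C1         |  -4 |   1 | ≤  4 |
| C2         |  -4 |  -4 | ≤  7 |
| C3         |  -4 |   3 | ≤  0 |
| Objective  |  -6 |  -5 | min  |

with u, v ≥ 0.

Unbounded (objective can decrease without bound)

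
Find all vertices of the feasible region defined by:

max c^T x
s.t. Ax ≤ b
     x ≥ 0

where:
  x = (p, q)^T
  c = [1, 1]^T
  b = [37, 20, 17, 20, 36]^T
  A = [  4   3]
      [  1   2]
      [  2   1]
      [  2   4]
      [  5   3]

(0, 0), (7.2, 0), (6, 2), (0, 5)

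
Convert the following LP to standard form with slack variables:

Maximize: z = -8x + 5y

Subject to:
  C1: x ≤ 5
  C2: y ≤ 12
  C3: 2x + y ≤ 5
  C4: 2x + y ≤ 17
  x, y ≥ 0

max z = -8x + 5y

s.t.
  x + s1 = 5
  y + s2 = 12
  2x + y + s3 = 5
  2x + y + s4 = 17
  x, y, s1, s2, s3, s4 ≥ 0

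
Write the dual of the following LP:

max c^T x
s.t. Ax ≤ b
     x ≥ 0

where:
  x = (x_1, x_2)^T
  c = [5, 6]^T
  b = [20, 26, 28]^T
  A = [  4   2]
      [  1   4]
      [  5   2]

Primal max cᵀx s.t. Ax ≤ b, x ≥ 0  →  Dual min bᵀy s.t. Aᵀy ≥ c, y ≥ 0.

Minimize: z = 20y1 + 26y2 + 28y3

Subject to:
  4y1 + y2 + 5y3 ≥ 5
  2y1 + 4y2 + 2y3 ≥ 6
  y1, y2, y3 ≥ 0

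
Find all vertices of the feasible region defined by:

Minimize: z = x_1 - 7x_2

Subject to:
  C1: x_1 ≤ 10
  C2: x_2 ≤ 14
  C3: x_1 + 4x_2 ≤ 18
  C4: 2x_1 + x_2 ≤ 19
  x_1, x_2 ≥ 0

(0, 0), (9.5, 0), (8.286, 2.429), (0, 4.5)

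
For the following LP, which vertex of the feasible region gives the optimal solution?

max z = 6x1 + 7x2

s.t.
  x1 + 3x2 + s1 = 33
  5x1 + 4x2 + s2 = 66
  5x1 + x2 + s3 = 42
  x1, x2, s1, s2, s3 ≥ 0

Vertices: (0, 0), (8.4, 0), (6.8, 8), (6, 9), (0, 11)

Evaluate the objective at each vertex of the feasible region:
  z(0, 0) = 0
  z(8.4, 0) = 50.4
  z(6.8, 8) = 96.8
  z(6, 9) = 99  ←
  z(0, 11) = 77
The maximum is at x1 = 6, x2 = 9.

(6, 9)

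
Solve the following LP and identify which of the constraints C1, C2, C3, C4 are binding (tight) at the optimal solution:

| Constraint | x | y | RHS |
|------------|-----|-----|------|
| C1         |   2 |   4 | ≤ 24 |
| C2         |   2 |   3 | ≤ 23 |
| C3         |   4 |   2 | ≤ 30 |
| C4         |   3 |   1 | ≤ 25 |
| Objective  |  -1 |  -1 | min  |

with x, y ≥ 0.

At x = 6, y = 3, compute slack b - a·x for each constraint:
  C1: 24 − 24 = 0  (binding)
  C2: 23 − 21 = 2  (slack)
  C3: 30 − 30 = 0  (binding)
  C4: 25 − 21 = 4  (slack)

Optimal: x = 6, y = 3
Binding: C1, C3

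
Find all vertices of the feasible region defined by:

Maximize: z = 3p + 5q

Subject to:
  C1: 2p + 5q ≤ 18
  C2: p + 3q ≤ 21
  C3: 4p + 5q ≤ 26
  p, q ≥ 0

(0, 0), (6.5, 0), (4, 2), (0, 3.6)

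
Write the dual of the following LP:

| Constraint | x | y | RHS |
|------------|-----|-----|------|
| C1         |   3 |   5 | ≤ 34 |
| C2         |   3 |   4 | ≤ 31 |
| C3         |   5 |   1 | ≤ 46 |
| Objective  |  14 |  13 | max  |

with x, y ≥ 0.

Primal max cᵀx s.t. Ax ≤ b, x ≥ 0  →  Dual min bᵀy s.t. Aᵀy ≥ c, y ≥ 0.

Minimize: z = 34y1 + 31y2 + 46y3

Subject to:
  3y1 + 3y2 + 5y3 ≥ 14
  5y1 + 4y2 + y3 ≥ 13
  y1, y2, y3 ≥ 0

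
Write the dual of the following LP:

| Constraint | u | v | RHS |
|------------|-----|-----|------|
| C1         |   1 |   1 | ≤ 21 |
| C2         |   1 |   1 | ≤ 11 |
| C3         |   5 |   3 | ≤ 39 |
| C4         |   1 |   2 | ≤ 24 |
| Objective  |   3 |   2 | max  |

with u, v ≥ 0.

Primal max cᵀx s.t. Ax ≤ b, x ≥ 0  →  Dual min bᵀy s.t. Aᵀy ≥ c, y ≥ 0.

Minimize: z = 21y1 + 11y2 + 39y3 + 24y4

Subject to:
  y1 + y2 + 5y3 + y4 ≥ 3
  y1 + y2 + 3y3 + 2y4 ≥ 2
  y1, y2, y3, y4 ≥ 0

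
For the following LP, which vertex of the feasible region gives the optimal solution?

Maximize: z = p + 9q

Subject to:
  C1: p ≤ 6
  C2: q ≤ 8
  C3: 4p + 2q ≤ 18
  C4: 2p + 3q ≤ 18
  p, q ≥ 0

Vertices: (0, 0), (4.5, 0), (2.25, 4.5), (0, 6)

Evaluate the objective at each vertex of the feasible region:
  z(0, 0) = 0
  z(4.5, 0) = 4.5
  z(2.25, 4.5) = 42.75
  z(0, 6) = 54  ←
The maximum is at p = 0, q = 6.

(0, 6)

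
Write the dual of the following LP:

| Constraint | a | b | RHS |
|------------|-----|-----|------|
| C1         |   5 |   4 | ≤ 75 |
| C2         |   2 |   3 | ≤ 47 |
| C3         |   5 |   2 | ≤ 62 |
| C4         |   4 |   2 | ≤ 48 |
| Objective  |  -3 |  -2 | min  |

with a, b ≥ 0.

Primal min cᵀx s.t. Ax ≤ b, x ≥ 0  →  Dual max −bᵀy s.t. Aᵀy ≥ −c, y ≥ 0.

Maximize: z = -75y1 - 47y2 - 62y3 - 48y4

Subject to:
  5y1 + 2y2 + 5y3 + 4y4 ≥ 3
  4y1 + 3y2 + 2y3 + 2y4 ≥ 2
  y1, y2, y3, y4 ≥ 0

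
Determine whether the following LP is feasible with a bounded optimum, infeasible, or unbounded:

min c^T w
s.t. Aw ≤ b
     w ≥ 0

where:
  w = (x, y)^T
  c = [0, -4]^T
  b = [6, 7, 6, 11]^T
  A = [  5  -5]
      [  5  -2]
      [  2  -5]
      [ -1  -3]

Unbounded (objective can decrease without bound)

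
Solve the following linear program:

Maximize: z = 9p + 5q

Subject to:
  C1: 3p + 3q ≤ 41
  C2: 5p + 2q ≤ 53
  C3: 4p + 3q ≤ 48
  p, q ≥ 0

Evaluate the objective at each vertex of the feasible region:
  z(0, 0) = 0
  z(10.6, 0) = 95.4
  z(9, 4) = 101  ←
  z(7, 6.667) = 96.33
  z(0, 13.67) = 68.33
The maximum is at p = 9, q = 4.

p = 9, q = 4, z = 101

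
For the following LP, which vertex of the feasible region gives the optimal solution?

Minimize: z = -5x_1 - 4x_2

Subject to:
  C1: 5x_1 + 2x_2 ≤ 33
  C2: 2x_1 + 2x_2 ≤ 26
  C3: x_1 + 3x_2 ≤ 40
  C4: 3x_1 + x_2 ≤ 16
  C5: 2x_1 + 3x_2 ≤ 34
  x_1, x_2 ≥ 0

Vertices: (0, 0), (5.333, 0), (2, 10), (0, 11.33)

Evaluate the objective at each vertex of the feasible region:
  z(0, 0) = 0
  z(5.333, 0) = -26.67
  z(2, 10) = -50  ←
  z(0, 11.33) = -45.33
The minimum is at x_1 = 2, x_2 = 10.

(2, 10)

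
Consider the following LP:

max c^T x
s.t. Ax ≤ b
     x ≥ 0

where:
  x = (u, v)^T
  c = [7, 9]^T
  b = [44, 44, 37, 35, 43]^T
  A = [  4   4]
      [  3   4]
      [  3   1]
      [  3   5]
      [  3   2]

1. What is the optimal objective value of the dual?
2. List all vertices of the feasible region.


1. 79
2. (0, 0), (11, 0), (10, 1), (0, 7)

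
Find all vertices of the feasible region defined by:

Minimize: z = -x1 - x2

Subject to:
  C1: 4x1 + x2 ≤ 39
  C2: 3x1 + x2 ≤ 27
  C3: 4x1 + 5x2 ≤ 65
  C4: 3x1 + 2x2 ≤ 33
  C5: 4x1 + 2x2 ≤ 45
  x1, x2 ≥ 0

(0, 0), (9, 0), (7, 6), (5, 9), (0, 13)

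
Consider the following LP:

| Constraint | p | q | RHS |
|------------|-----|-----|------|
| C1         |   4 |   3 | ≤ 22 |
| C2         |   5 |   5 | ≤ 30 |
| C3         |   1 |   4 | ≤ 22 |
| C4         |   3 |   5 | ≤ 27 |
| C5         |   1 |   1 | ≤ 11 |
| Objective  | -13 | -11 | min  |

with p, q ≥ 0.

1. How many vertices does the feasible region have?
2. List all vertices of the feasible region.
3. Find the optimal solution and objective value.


1. 5
2. (0, 0), (5.5, 0), (4, 2), (1.5, 4.5), (0, 5.4)
3. p = 4, q = 2, z = -74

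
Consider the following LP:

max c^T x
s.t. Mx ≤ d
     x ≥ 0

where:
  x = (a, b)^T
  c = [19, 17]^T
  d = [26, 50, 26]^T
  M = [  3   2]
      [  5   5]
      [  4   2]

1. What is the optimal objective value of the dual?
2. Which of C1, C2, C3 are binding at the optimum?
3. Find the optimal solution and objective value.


1. 176
2. C2, C3
3. a = 3, b = 7, z = 176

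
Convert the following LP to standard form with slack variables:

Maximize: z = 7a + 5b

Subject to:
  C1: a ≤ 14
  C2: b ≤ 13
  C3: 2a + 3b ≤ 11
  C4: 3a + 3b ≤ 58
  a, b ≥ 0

max z = 7a + 5b

s.t.
  a + s1 = 14
  b + s2 = 13
  2a + 3b + s3 = 11
  3a + 3b + s4 = 58
  a, b, s1, s2, s3, s4 ≥ 0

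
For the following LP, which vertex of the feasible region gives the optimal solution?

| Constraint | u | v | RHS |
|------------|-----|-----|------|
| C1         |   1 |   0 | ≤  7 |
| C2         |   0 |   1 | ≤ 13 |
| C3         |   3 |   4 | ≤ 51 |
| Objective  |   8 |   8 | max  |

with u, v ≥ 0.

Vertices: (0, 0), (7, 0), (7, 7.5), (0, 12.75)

Evaluate the objective at each vertex of the feasible region:
  z(0, 0) = 0
  z(7, 0) = 56
  z(7, 7.5) = 116  ←
  z(0, 12.75) = 102
The maximum is at u = 7, v = 7.5.

(7, 7.5)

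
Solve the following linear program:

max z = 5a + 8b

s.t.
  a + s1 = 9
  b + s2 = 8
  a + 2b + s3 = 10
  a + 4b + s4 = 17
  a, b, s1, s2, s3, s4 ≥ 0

Evaluate the objective at each vertex of the feasible region:
  z(0, 0) = 0
  z(9, 0) = 45
  z(9, 0.5) = 49  ←
  z(3, 3.5) = 43
  z(0, 4.25) = 34
The maximum is at a = 9, b = 0.5.

a = 9, b = 0.5, z = 49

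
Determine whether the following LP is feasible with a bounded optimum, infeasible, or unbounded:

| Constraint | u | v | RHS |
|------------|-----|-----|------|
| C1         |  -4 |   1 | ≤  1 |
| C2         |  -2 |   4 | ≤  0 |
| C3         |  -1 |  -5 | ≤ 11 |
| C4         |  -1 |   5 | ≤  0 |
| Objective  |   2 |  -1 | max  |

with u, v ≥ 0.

Unbounded (objective can increase without bound)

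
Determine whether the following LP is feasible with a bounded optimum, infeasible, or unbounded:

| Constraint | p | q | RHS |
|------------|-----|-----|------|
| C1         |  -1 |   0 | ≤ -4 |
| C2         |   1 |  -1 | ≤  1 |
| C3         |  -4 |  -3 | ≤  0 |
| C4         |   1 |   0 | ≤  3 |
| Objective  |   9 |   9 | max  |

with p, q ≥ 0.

Infeasible (no feasible solution exists)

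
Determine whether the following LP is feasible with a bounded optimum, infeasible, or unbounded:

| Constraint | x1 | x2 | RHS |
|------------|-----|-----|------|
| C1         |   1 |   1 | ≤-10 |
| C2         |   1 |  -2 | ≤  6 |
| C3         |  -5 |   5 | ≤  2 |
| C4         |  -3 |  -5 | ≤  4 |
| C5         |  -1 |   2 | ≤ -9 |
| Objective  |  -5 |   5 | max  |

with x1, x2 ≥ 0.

Infeasible (no feasible solution exists)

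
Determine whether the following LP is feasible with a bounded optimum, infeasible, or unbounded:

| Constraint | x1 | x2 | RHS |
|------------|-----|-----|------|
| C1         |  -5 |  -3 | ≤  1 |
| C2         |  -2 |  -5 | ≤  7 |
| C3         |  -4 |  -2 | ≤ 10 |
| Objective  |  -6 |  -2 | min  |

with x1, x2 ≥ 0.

Unbounded (objective can decrease without bound)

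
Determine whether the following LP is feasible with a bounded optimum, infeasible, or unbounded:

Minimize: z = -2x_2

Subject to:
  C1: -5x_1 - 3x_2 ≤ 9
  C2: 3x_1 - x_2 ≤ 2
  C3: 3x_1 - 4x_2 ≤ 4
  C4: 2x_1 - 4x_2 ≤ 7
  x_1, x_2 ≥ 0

Unbounded (objective can decrease without bound)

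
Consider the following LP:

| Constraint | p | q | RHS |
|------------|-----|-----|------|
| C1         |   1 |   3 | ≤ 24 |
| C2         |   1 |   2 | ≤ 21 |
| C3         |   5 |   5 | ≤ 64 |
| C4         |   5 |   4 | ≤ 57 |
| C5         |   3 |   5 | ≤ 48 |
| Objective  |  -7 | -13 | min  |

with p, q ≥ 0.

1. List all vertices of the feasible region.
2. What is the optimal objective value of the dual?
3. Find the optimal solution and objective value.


1. (0, 0), (11.4, 0), (7.154, 5.308), (6, 6), (0, 8)
2. -120
3. p = 6, q = 6, z = -120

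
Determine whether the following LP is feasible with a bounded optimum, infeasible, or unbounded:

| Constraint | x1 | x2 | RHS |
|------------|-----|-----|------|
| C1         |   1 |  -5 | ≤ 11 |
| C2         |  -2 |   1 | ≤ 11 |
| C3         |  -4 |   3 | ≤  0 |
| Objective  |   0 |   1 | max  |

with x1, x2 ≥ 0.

Unbounded (objective can increase without bound)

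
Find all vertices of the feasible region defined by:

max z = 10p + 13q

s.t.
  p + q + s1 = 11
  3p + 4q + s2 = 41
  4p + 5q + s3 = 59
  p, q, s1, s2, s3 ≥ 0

(0, 0), (11, 0), (3, 8), (0, 10.25)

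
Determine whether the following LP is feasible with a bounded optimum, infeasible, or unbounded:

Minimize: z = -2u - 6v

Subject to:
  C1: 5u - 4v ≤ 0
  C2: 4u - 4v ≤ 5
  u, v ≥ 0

Unbounded (objective can decrease without bound)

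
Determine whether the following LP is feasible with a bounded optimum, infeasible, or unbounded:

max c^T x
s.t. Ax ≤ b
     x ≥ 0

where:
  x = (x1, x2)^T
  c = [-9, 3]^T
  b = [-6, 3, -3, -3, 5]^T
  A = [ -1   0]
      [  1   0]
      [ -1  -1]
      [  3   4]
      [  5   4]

Infeasible (no feasible solution exists)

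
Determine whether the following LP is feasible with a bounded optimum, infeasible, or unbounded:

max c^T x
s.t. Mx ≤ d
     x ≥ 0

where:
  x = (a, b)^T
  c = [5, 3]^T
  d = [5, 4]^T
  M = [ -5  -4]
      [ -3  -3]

Unbounded (objective can increase without bound)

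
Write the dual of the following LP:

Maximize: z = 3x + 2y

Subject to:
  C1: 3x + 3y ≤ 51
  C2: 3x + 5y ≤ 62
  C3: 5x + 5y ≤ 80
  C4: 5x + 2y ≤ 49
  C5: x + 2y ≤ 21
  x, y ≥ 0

Primal max cᵀx s.t. Ax ≤ b, x ≥ 0  →  Dual min bᵀy s.t. Aᵀy ≥ c, y ≥ 0.

Minimize: z = 51y1 + 62y2 + 80y3 + 49y4 + 21y5

Subject to:
  3y1 + 3y2 + 5y3 + 5y4 + y5 ≥ 3
  3y1 + 5y2 + 5y3 + 2y4 + 2y5 ≥ 2
  y1, y2, y3, y4, y5 ≥ 0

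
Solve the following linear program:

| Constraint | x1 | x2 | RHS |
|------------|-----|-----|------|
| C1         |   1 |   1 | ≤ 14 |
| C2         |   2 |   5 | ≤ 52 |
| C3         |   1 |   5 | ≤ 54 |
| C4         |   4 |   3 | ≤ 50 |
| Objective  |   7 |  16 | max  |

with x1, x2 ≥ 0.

Evaluate the objective at each vertex of the feasible region:
  z(0, 0) = 0
  z(12.5, 0) = 87.5
  z(8, 6) = 152
  z(6, 8) = 170  ←
  z(0, 10.4) = 166.4
The maximum is at x1 = 6, x2 = 8.

x1 = 6, x2 = 8, z = 170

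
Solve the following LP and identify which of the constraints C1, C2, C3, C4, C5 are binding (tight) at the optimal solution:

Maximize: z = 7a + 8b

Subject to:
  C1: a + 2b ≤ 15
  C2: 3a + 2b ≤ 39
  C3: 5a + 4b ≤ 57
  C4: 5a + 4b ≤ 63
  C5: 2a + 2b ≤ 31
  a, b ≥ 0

At a = 9, b = 3, compute slack b - a·x for each constraint:
  C1: 15 − 15 = 0  (binding)
  C2: 39 − 33 = 6  (slack)
  C3: 57 − 57 = 0  (binding)
  C4: 63 − 57 = 6  (slack)
  C5: 31 − 24 = 7  (slack)

Optimal: a = 9, b = 3
Binding: C1, C3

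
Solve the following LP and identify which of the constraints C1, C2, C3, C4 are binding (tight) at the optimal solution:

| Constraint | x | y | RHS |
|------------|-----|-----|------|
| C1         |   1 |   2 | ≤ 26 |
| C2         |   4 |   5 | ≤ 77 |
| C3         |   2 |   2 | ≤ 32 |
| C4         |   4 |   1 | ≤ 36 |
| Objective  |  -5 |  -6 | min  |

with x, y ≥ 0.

At x = 6, y = 10, compute slack b - a·x for each constraint:
  C1: 26 − 26 = 0  (binding)
  C2: 77 − 74 = 3  (slack)
  C3: 32 − 32 = 0  (binding)
  C4: 36 − 34 = 2  (slack)

Optimal: x = 6, y = 10
Binding: C1, C3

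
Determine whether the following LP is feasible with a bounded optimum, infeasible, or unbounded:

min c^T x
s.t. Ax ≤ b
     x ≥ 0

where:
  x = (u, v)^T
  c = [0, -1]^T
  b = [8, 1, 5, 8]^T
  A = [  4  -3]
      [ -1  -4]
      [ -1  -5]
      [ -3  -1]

Unbounded (objective can decrease without bound)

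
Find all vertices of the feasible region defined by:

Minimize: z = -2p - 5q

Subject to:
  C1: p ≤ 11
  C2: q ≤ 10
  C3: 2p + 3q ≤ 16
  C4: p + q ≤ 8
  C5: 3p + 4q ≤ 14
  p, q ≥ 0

(0, 0), (4.667, 0), (0, 3.5)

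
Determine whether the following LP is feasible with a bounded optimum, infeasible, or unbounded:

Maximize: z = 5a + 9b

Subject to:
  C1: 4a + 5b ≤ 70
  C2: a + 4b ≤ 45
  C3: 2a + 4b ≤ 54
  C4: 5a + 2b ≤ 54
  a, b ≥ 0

Feasible with a bounded optimal solution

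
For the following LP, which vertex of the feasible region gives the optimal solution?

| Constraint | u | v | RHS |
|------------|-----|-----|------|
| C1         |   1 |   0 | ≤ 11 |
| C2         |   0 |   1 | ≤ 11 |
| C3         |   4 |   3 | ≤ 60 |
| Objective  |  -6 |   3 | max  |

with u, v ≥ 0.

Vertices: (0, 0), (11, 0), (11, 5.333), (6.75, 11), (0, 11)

Evaluate the objective at each vertex of the feasible region:
  z(0, 0) = 0
  z(11, 0) = -66
  z(11, 5.333) = -50
  z(6.75, 11) = -7.5
  z(0, 11) = 33  ←
The maximum is at u = 0, v = 11.

(0, 11)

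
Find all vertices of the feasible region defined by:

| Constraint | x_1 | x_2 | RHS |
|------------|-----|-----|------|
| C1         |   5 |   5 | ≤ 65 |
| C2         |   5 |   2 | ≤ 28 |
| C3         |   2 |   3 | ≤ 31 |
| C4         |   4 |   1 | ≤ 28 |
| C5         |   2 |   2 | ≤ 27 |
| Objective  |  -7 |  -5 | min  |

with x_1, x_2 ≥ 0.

(0, 0), (5.6, 0), (2, 9), (0, 10.33)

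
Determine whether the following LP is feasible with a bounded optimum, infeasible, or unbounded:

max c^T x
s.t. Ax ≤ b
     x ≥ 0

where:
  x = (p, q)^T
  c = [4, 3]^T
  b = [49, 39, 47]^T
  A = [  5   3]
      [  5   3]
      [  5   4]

Feasible with a bounded optimal solution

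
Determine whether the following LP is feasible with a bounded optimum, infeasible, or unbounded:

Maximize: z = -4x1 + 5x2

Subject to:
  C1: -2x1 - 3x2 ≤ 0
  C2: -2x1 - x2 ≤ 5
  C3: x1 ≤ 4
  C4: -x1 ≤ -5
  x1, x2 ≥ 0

Infeasible (no feasible solution exists)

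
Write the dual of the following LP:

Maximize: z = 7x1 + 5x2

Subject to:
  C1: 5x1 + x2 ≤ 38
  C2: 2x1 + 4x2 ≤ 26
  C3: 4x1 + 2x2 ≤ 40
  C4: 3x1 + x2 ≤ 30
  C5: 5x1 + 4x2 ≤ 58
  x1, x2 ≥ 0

Primal max cᵀx s.t. Ax ≤ b, x ≥ 0  →  Dual min bᵀy s.t. Aᵀy ≥ c, y ≥ 0.

Minimize: z = 38y1 + 26y2 + 40y3 + 30y4 + 58y5

Subject to:
  5y1 + 2y2 + 4y3 + 3y4 + 5y5 ≥ 7
  y1 + 4y2 + 2y3 + y4 + 4y5 ≥ 5
  y1, y2, y3, y4, y5 ≥ 0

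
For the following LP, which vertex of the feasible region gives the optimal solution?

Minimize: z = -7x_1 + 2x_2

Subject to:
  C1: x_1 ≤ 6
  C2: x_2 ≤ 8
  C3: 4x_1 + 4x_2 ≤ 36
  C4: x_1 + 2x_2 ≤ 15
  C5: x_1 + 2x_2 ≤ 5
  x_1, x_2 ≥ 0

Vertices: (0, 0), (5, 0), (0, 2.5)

Evaluate the objective at each vertex of the feasible region:
  z(0, 0) = 0
  z(5, 0) = -35  ←
  z(0, 2.5) = 5
The minimum is at x_1 = 5, x_2 = 0.

(5, 0)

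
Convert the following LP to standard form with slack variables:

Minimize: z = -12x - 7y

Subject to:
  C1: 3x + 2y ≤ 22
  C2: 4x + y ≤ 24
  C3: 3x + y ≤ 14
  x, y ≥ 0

min z = -12x - 7y

s.t.
  3x + 2y + s1 = 22
  4x + y + s2 = 24
  3x + y + s3 = 14
  x, y, s1, s2, s3 ≥ 0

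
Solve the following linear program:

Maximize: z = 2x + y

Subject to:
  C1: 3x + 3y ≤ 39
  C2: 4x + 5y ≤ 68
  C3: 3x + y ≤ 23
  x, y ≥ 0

Evaluate the objective at each vertex of the feasible region:
  z(0, 0) = 0
  z(7.667, 0) = 15.33
  z(5, 8) = 18  ←
  z(0, 13) = 13
The maximum is at x = 5, y = 8.

x = 5, y = 8, z = 18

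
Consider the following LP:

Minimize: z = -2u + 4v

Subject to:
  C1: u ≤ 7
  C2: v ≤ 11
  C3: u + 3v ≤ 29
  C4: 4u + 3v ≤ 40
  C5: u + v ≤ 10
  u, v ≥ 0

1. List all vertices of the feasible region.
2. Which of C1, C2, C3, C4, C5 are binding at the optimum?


1. (0, 0), (7, 0), (7, 3), (0.5, 9.5), (0, 9.667)
2. C1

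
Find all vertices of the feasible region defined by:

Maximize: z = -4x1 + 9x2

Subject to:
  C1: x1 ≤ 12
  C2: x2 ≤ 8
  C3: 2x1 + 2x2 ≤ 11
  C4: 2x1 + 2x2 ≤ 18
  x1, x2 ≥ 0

(0, 0), (5.5, 0), (0, 5.5)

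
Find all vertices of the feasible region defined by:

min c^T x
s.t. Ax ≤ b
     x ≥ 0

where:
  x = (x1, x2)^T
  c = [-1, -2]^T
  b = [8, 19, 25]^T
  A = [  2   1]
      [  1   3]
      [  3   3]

(0, 0), (4, 0), (1, 6), (0, 6.333)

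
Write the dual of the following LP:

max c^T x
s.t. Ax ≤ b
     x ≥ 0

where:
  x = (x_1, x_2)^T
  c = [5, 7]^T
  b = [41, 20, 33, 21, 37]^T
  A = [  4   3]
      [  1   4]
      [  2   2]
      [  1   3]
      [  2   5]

Primal max cᵀx s.t. Ax ≤ b, x ≥ 0  →  Dual min bᵀy s.t. Aᵀy ≥ c, y ≥ 0.

Minimize: z = 41y1 + 20y2 + 33y3 + 21y4 + 37y5

Subject to:
  4y1 + y2 + 2y3 + y4 + 2y5 ≥ 5
  3y1 + 4y2 + 2y3 + 3y4 + 5y5 ≥ 7
  y1, y2, y3, y4, y5 ≥ 0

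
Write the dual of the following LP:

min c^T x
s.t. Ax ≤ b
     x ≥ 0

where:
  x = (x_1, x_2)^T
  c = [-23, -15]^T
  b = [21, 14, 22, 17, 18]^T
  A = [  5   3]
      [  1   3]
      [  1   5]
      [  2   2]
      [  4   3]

Primal min cᵀx s.t. Ax ≤ b, x ≥ 0  →  Dual max −bᵀy s.t. Aᵀy ≥ −c, y ≥ 0.

Maximize: z = -21y1 - 14y2 - 22y3 - 17y4 - 18y5

Subject to:
  5y1 + y2 + y3 + 2y4 + 4y5 ≥ 23
  3y1 + 3y2 + 5y3 + 2y4 + 3y5 ≥ 15
  y1, y2, y3, y4, y5 ≥ 0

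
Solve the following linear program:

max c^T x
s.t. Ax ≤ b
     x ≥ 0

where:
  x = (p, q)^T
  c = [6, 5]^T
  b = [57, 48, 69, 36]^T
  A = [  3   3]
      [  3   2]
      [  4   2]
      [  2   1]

Evaluate the objective at each vertex of the feasible region:
  z(0, 0) = 0
  z(16, 0) = 96
  z(10, 9) = 105  ←
  z(0, 19) = 95
The maximum is at p = 10, q = 9.

p = 10, q = 9, z = 105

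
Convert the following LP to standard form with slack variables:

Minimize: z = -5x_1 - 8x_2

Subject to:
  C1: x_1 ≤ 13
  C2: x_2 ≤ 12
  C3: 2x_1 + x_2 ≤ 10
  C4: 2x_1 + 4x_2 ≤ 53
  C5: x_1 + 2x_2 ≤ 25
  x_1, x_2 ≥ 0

min z = -5x_1 - 8x_2

s.t.
  x_1 + s1 = 13
  x_2 + s2 = 12
  2x_1 + x_2 + s3 = 10
  2x_1 + 4x_2 + s4 = 53
  x_1 + 2x_2 + s5 = 25
  x_1, x_2, s1, s2, s3, s4, s5 ≥ 0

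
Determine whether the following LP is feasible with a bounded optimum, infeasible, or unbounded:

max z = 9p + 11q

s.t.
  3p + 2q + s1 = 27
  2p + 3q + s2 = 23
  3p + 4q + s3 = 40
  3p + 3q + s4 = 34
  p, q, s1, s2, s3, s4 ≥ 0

Feasible with a bounded optimal solution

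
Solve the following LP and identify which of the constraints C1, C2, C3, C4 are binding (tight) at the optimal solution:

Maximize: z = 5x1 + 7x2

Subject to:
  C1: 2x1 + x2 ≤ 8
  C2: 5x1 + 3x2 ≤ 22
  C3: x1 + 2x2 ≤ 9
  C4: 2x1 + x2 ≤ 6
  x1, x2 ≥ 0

At x1 = 1, x2 = 4, compute slack b - a·x for each constraint:
  C1: 8 − 6 = 2  (slack)
  C2: 22 − 17 = 5  (slack)
  C3: 9 − 9 = 0  (binding)
  C4: 6 − 6 = 0  (binding)

Optimal: x1 = 1, x2 = 4
Binding: C3, C4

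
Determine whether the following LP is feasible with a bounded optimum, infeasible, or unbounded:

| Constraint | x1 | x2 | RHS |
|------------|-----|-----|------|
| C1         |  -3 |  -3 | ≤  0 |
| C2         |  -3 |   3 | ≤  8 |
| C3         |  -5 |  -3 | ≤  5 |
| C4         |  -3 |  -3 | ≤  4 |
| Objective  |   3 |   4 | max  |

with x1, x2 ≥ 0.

Unbounded (objective can increase without bound)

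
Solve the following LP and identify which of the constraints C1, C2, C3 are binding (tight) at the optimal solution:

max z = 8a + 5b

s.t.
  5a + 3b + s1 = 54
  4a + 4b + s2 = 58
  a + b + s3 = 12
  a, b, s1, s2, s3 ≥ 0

At a = 9, b = 3, compute slack b - a·x for each constraint:
  C1: 54 − 54 = 0  (binding)
  C2: 58 − 48 = 10  (slack)
  C3: 12 − 12 = 0  (binding)

Optimal: a = 9, b = 3
Binding: C1, C3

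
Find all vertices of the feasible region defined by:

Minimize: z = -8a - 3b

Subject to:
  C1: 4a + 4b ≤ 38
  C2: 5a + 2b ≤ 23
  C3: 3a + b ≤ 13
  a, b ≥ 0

(0, 0), (4.333, 0), (3, 4), (1.333, 8.167), (0, 9.5)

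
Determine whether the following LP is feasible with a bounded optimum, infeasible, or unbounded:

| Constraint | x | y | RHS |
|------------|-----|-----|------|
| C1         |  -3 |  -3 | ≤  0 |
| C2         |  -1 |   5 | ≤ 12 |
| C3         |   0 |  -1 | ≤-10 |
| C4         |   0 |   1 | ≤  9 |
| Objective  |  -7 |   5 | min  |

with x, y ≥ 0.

Infeasible (no feasible solution exists)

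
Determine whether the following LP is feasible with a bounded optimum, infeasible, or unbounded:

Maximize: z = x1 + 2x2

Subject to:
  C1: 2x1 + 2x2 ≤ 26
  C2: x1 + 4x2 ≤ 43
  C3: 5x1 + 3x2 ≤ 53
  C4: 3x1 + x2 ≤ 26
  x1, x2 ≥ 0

Feasible with a bounded optimal solution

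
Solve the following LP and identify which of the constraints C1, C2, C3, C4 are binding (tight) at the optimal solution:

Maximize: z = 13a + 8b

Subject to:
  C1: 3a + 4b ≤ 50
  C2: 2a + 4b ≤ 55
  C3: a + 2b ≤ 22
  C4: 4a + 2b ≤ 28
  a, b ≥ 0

At a = 2, b = 10, compute slack b - a·x for each constraint:
  C1: 50 − 46 = 4  (slack)
  C2: 55 − 44 = 11  (slack)
  C3: 22 − 22 = 0  (binding)
  C4: 28 − 28 = 0  (binding)

Optimal: a = 2, b = 10
Binding: C3, C4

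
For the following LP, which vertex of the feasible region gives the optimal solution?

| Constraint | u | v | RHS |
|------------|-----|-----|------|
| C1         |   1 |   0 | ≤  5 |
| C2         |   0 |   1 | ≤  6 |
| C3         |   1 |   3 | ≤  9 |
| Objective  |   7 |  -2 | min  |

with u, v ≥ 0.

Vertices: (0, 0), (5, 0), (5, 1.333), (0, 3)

Evaluate the objective at each vertex of the feasible region:
  z(0, 0) = 0
  z(5, 0) = 35
  z(5, 1.333) = 32.33
  z(0, 3) = -6  ←
The minimum is at u = 0, v = 3.

(0, 3)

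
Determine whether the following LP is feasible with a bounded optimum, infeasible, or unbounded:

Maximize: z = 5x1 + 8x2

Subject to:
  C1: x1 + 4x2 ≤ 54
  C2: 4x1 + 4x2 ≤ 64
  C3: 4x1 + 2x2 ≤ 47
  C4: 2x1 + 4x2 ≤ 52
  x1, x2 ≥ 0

Feasible with a bounded optimal solution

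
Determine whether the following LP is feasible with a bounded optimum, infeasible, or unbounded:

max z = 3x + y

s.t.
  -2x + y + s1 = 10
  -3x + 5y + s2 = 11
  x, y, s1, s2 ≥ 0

Unbounded (objective can increase without bound)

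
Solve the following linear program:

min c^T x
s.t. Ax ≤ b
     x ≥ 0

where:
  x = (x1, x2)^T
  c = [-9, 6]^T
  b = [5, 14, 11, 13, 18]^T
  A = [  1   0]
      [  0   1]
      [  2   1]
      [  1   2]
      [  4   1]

Evaluate the objective at each vertex of the feasible region:
  z(0, 0) = 0
  z(4.5, 0) = -40.5  ←
  z(3.5, 4) = -7.5
  z(3, 5) = 3
  z(0, 6.5) = 39
The minimum is at x1 = 4.5, x2 = 0.

x1 = 4.5, x2 = 0, z = -40.5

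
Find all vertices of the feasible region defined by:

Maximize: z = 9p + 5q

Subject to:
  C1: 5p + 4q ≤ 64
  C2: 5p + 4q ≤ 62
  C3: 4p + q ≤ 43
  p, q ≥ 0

(0, 0), (10.75, 0), (10, 3), (0, 15.5)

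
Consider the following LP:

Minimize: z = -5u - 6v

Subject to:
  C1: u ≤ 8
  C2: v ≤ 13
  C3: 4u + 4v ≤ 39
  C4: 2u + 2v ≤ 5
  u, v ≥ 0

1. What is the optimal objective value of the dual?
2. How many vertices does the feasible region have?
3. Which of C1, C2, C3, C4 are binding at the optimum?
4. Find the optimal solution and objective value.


1. -15
2. 3
3. C4
4. u = 0, v = 2.5, z = -15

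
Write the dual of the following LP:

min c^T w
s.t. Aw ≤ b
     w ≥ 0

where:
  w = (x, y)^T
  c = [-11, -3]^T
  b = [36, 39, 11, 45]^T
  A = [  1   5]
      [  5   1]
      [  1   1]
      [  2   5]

Primal min cᵀx s.t. Ax ≤ b, x ≥ 0  →  Dual max −bᵀy s.t. Aᵀy ≥ −c, y ≥ 0.

Maximize: z = -36y1 - 39y2 - 11y3 - 45y4

Subject to:
  y1 + 5y2 + y3 + 2y4 ≥ 11
  5y1 + y2 + y3 + 5y4 ≥ 3
  y1, y2, y3, y4 ≥ 0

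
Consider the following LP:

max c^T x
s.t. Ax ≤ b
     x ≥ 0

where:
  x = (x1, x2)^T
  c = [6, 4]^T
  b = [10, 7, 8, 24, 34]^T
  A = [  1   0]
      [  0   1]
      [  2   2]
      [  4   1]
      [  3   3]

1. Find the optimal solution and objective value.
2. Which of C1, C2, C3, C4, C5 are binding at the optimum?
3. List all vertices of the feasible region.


1. x1 = 4, x2 = 0, z = 24
2. C3
3. (0, 0), (4, 0), (0, 4)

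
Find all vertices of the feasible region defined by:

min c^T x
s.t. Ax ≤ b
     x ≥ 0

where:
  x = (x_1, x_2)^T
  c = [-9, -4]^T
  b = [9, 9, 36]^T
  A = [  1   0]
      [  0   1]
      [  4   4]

(0, 0), (9, 0), (0, 9)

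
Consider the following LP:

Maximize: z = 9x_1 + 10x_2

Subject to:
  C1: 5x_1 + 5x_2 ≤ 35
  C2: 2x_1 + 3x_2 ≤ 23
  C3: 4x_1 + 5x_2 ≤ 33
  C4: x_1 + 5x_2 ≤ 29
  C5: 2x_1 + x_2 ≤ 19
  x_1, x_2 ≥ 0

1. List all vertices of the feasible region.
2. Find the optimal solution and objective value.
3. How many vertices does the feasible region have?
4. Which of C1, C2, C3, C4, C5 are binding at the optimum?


1. (0, 0), (7, 0), (2, 5), (1.333, 5.533), (0, 5.8)
2. x_1 = 2, x_2 = 5, z = 68
3. 5
4. C1, C3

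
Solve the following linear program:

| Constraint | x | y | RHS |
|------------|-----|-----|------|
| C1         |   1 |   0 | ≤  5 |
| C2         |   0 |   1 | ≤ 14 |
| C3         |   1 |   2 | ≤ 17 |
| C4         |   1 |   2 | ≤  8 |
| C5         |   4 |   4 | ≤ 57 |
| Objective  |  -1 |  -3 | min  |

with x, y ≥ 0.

Evaluate the objective at each vertex of the feasible region:
  z(0, 0) = 0
  z(5, 0) = -5
  z(5, 1.5) = -9.5
  z(0, 4) = -12  ←
The minimum is at x = 0, y = 4.

x = 0, y = 4, z = -12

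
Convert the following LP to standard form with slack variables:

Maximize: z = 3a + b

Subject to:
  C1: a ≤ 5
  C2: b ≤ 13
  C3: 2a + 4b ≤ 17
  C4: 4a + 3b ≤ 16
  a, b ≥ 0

max z = 3a + b

s.t.
  a + s1 = 5
  b + s2 = 13
  2a + 4b + s3 = 17
  4a + 3b + s4 = 16
  a, b, s1, s2, s3, s4 ≥ 0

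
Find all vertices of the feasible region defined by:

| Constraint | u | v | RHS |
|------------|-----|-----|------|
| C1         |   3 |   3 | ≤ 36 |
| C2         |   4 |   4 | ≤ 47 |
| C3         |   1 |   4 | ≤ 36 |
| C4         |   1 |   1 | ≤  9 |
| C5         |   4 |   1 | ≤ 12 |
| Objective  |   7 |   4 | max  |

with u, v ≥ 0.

(0, 0), (3, 0), (1, 8), (0, 9)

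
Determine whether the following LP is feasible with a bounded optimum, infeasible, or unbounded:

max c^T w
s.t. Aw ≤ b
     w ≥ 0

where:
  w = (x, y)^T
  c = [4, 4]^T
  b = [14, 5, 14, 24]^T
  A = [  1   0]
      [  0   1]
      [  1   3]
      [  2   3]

Feasible with a bounded optimal solution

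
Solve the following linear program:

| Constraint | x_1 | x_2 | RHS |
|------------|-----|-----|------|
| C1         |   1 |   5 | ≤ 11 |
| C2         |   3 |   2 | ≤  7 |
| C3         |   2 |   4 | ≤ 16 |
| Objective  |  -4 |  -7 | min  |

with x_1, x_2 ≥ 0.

Evaluate the objective at each vertex of the feasible region:
  z(0, 0) = 0
  z(2.333, 0) = -9.333
  z(1, 2) = -18  ←
  z(0, 2.2) = -15.4
The minimum is at x_1 = 1, x_2 = 2.

x_1 = 1, x_2 = 2, z = -18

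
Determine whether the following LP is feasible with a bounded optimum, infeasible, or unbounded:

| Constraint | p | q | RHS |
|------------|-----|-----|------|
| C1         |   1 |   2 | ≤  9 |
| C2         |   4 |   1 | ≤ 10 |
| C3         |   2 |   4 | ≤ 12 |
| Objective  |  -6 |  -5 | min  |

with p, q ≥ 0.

Feasible with a bounded optimal solution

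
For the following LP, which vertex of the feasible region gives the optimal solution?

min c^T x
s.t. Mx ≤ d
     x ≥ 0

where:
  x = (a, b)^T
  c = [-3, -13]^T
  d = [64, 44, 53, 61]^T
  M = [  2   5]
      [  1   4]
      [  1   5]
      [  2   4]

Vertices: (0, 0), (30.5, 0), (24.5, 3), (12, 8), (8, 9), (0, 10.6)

Evaluate the objective at each vertex of the feasible region:
  z(0, 0) = 0
  z(30.5, 0) = -91.5
  z(24.5, 3) = -112.5
  z(12, 8) = -140
  z(8, 9) = -141  ←
  z(0, 10.6) = -137.8
The minimum is at a = 8, b = 9.

(8, 9)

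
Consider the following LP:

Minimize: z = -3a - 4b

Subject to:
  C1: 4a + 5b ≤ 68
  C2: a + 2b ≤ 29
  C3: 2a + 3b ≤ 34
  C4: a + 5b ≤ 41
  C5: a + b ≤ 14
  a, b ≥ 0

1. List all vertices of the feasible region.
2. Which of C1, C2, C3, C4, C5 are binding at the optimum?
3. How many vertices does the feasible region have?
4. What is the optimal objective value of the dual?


1. (0, 0), (14, 0), (8, 6), (6.714, 6.857), (0, 8.2)
2. C3, C5
3. 5
4. -48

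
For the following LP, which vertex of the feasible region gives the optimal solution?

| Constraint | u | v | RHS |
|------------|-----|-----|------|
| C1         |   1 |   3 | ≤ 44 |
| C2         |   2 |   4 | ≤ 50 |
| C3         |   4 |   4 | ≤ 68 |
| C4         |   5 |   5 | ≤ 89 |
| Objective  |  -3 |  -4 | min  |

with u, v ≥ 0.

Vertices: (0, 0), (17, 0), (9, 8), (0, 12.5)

Evaluate the objective at each vertex of the feasible region:
  z(0, 0) = 0
  z(17, 0) = -51
  z(9, 8) = -59  ←
  z(0, 12.5) = -50
The minimum is at u = 9, v = 8.

(9, 8)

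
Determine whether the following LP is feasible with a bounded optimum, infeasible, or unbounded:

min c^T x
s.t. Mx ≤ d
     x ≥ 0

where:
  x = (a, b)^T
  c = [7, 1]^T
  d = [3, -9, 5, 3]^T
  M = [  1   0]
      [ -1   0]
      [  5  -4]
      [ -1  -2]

Infeasible (no feasible solution exists)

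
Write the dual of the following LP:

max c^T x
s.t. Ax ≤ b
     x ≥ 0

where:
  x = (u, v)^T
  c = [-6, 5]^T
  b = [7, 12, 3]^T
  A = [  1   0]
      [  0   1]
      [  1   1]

Primal max cᵀx s.t. Ax ≤ b, x ≥ 0  →  Dual min bᵀy s.t. Aᵀy ≥ c, y ≥ 0.

Minimize: z = 7y1 + 12y2 + 3y3

Subject to:
  y1 + y3 ≥ -6
  y2 + y3 ≥ 5
  y1, y2, y3 ≥ 0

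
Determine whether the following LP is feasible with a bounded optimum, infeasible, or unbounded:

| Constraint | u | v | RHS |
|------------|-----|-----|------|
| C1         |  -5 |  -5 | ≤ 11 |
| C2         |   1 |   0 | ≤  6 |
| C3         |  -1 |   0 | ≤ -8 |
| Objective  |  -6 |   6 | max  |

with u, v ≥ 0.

Infeasible (no feasible solution exists)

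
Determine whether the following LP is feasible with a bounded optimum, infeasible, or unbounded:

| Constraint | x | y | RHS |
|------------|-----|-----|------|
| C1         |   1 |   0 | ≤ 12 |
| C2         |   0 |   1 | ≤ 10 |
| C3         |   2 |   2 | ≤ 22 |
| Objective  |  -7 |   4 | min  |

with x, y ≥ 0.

Feasible with a bounded optimal solution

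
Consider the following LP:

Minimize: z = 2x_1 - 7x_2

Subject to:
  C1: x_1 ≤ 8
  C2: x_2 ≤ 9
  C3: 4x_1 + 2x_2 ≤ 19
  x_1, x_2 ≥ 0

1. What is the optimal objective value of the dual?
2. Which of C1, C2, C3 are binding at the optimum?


1. -63
2. C2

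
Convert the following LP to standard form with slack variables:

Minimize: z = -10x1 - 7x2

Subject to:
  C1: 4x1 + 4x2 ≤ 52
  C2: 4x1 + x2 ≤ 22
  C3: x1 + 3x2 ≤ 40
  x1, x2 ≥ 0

min z = -10x1 - 7x2

s.t.
  4x1 + 4x2 + s1 = 52
  4x1 + x2 + s2 = 22
  x1 + 3x2 + s3 = 40
  x1, x2, s1, s2, s3 ≥ 0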